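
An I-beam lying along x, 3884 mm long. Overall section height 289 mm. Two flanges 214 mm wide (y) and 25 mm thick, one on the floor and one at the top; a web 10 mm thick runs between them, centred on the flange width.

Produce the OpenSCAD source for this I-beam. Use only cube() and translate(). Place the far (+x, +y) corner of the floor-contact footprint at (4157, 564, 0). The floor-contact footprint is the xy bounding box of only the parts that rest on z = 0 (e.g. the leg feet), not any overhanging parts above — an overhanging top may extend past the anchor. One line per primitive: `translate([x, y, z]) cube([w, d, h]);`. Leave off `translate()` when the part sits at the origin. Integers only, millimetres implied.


translate([273, 350, 0]) cube([3884, 214, 25]);
translate([273, 452, 25]) cube([3884, 10, 239]);
translate([273, 350, 264]) cube([3884, 214, 25]);


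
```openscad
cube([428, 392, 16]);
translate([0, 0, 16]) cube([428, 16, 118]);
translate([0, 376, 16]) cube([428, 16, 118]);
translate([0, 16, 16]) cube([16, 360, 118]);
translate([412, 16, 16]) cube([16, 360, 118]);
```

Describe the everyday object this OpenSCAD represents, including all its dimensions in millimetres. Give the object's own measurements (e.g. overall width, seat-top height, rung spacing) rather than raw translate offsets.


An open-topped rectangular box: outside dimensions 428×392×134 mm, with a uniform wall and base thickness of 16 mm. The base is a full 428×392 slab on the floor; four walls sit on top of the base. The front and back walls (the −y and +y sides) span the full width; the two side walls fit between them.


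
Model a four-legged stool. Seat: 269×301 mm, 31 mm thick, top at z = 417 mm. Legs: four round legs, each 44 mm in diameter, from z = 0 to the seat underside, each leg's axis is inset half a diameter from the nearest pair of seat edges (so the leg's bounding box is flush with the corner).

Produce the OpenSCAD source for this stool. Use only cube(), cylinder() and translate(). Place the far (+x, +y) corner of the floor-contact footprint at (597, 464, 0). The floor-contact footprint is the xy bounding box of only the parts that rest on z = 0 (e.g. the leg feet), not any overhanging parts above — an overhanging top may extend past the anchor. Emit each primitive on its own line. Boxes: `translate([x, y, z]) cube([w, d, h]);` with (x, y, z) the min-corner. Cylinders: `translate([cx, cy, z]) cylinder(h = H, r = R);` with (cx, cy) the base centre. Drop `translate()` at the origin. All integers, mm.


translate([328, 163, 386]) cube([269, 301, 31]);
translate([350, 185, 0]) cylinder(h = 386, r = 22);
translate([575, 185, 0]) cylinder(h = 386, r = 22);
translate([350, 442, 0]) cylinder(h = 386, r = 22);
translate([575, 442, 0]) cylinder(h = 386, r = 22);


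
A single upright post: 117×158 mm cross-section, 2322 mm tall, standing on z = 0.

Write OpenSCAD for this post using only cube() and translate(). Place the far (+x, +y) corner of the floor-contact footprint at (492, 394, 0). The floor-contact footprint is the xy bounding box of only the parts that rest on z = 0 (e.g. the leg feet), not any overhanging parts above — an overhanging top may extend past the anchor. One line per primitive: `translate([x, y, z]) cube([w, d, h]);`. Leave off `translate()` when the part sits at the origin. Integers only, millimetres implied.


translate([375, 236, 0]) cube([117, 158, 2322]);


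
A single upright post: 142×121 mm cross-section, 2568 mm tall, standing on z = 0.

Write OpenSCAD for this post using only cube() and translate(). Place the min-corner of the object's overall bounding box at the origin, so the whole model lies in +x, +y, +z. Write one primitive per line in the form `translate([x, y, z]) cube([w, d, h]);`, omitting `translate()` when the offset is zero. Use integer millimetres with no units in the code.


cube([142, 121, 2568]);


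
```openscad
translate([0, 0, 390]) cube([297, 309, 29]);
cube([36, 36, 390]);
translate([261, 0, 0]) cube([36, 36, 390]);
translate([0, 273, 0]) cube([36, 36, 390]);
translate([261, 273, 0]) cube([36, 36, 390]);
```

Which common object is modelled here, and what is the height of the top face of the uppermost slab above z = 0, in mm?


A stool. The seat height is 419 mm.

A 297×309×29 slab at z = 390 on four corner posts — a stool. The seat top is 390 + 29 = 419 mm.


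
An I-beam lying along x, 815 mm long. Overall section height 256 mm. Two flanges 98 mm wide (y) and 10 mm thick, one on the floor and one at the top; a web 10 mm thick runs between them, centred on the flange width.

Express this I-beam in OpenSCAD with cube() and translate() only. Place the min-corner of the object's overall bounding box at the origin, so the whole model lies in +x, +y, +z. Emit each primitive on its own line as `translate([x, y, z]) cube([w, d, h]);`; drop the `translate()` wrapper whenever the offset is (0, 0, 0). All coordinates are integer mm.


cube([815, 98, 10]);
translate([0, 44, 10]) cube([815, 10, 236]);
translate([0, 0, 246]) cube([815, 98, 10]);


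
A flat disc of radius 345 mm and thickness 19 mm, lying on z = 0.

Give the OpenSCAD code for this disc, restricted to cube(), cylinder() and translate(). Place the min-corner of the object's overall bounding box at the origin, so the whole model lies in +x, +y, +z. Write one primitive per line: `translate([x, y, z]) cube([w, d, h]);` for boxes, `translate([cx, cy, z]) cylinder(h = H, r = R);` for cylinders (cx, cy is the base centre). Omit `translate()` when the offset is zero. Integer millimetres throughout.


translate([345, 345, 0]) cylinder(h = 19, r = 345);


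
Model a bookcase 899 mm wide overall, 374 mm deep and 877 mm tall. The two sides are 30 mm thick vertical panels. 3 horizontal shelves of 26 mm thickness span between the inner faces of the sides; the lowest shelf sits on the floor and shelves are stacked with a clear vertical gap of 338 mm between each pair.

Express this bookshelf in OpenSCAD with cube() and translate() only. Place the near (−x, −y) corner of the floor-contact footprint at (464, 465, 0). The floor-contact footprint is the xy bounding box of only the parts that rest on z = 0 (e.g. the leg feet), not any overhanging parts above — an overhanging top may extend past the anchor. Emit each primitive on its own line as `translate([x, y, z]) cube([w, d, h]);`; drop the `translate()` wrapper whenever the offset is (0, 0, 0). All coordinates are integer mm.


translate([464, 465, 0]) cube([30, 374, 877]);
translate([1333, 465, 0]) cube([30, 374, 877]);
translate([494, 465, 0]) cube([839, 374, 26]);
translate([494, 465, 364]) cube([839, 374, 26]);
translate([494, 465, 728]) cube([839, 374, 26]);


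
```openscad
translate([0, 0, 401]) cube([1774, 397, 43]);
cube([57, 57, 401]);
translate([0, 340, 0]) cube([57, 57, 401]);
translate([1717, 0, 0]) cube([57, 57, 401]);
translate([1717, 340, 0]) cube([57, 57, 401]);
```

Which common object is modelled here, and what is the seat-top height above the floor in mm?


A bench. The seat-top height is 444 mm.

A long slab on four corner posts — a bench. The slab sits at z = 401 with thickness 43, so the top is 401 + 43 = 444 mm.


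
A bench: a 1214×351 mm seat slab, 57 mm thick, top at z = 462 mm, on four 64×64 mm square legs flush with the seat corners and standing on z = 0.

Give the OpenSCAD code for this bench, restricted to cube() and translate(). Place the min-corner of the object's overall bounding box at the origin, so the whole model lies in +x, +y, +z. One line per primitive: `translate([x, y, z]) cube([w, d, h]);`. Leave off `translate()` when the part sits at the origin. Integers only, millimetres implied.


translate([0, 0, 405]) cube([1214, 351, 57]);
cube([64, 64, 405]);
translate([0, 287, 0]) cube([64, 64, 405]);
translate([1150, 0, 0]) cube([64, 64, 405]);
translate([1150, 287, 0]) cube([64, 64, 405]);


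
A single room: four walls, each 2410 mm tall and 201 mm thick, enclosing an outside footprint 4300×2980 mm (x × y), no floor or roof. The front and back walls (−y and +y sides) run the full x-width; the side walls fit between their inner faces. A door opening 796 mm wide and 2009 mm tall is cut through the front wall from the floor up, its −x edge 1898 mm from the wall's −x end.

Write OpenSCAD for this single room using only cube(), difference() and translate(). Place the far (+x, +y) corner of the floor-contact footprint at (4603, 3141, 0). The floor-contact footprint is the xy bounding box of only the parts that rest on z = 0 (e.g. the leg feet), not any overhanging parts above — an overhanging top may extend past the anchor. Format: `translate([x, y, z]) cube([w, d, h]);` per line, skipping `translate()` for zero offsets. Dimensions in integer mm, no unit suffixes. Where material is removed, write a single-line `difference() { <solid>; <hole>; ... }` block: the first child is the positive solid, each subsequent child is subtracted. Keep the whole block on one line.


difference() { translate([303, 161, 0]) cube([4300, 201, 2410]); translate([2201, 161, 0]) cube([796, 201, 2009]); }
translate([303, 2940, 0]) cube([4300, 201, 2410]);
translate([303, 362, 0]) cube([201, 2578, 2410]);
translate([4402, 362, 0]) cube([201, 2578, 2410]);


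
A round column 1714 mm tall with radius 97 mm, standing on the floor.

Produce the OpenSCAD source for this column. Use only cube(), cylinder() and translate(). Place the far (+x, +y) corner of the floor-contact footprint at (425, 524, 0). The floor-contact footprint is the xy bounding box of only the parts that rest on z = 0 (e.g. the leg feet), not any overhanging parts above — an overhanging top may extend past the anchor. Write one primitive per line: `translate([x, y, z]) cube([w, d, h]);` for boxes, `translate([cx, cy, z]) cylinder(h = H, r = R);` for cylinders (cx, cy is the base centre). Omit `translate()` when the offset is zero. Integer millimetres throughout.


translate([328, 427, 0]) cylinder(h = 1714, r = 97);


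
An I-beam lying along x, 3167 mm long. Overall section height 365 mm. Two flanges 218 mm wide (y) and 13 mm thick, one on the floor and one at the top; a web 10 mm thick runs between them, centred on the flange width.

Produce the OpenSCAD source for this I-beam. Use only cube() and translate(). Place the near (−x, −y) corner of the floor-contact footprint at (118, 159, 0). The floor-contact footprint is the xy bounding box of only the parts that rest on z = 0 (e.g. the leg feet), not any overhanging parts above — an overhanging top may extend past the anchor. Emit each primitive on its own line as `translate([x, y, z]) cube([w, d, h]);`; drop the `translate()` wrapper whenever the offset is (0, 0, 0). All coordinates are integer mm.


translate([118, 159, 0]) cube([3167, 218, 13]);
translate([118, 263, 13]) cube([3167, 10, 339]);
translate([118, 159, 352]) cube([3167, 218, 13]);


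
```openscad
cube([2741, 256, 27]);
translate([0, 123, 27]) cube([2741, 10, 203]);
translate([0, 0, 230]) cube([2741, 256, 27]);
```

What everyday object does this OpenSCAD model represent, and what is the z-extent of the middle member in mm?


An I-beam. The web height is 203 mm.

Two wide flanges with a thin centred web — an I-beam. Overall 257 mm minus two 27 mm flanges gives a web of 257 − 2·27 = 203 mm.


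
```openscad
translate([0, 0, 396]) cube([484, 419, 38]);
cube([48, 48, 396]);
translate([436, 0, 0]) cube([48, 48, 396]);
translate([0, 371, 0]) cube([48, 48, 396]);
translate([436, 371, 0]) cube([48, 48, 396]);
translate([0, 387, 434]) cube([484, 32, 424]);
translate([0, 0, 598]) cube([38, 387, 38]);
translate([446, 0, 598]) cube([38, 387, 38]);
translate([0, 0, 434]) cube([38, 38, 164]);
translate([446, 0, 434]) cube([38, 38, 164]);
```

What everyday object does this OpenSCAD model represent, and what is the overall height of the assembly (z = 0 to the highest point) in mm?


A chair. The overall height is 858 mm.

A slab on four corner posts with a tall panel at the back — a chair. The seat slab sits at z = 396 with thickness 38, and the 424 mm backrest starts at the seat top, so the overall height is 396 + 38 + 424 = 858 mm.


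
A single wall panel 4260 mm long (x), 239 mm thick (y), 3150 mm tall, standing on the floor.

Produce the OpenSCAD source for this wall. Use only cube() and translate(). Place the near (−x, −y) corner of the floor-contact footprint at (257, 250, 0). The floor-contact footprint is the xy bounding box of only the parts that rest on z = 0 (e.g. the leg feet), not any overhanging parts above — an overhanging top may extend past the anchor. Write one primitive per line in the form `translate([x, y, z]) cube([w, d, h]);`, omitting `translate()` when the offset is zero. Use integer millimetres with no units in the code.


translate([257, 250, 0]) cube([4260, 239, 3150]);


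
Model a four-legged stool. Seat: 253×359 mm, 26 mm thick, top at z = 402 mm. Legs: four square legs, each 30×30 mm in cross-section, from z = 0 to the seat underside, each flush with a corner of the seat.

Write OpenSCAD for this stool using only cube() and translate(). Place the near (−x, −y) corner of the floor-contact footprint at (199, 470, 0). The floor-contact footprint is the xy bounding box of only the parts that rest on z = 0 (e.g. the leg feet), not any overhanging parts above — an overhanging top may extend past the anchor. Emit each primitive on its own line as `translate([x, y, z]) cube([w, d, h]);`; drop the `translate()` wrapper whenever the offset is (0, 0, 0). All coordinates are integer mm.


translate([199, 470, 376]) cube([253, 359, 26]);
translate([199, 470, 0]) cube([30, 30, 376]);
translate([422, 470, 0]) cube([30, 30, 376]);
translate([199, 799, 0]) cube([30, 30, 376]);
translate([422, 799, 0]) cube([30, 30, 376]);


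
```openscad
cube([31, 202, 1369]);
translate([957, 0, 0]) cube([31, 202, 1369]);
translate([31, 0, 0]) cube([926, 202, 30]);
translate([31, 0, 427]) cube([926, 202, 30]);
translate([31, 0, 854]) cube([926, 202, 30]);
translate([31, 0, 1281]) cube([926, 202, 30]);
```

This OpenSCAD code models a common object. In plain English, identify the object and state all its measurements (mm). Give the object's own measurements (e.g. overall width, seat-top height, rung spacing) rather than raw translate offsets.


An open bookshelf. Two side panels, each 31 mm thick, 202 mm deep and 1369 mm tall, stand 988 mm apart (outside-to-outside). Between them sit 4 shelves, each 30 mm thick and 202 mm deep, spanning the full gap between the sides. The bottom shelf rests on the floor (its underside at z = 0) and the clear gap between one shelf's top and the next shelf's underside is 397 mm.


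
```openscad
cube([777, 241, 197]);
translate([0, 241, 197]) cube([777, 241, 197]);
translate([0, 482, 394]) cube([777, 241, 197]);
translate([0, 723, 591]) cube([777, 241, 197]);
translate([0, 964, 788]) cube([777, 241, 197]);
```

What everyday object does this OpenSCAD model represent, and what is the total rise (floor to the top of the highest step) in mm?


A staircase. The total rise is 985 mm.

5 identical blocks, each offset up and back from the previous — a staircase. Each step is 197 mm tall and there are 5 of them, so the total rise is 5 × 197 = 985 mm.


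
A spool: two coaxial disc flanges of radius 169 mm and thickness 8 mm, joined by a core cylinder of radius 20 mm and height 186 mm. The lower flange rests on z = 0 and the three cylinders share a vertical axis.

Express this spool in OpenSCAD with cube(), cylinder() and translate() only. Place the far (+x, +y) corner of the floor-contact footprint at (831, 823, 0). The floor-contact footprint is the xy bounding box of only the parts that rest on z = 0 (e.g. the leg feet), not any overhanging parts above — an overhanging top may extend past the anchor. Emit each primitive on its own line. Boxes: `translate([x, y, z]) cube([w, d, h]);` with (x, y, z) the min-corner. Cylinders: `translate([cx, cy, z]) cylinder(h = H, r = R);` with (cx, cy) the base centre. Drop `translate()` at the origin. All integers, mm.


translate([662, 654, 0]) cylinder(h = 8, r = 169);
translate([662, 654, 8]) cylinder(h = 186, r = 20);
translate([662, 654, 194]) cylinder(h = 8, r = 169);


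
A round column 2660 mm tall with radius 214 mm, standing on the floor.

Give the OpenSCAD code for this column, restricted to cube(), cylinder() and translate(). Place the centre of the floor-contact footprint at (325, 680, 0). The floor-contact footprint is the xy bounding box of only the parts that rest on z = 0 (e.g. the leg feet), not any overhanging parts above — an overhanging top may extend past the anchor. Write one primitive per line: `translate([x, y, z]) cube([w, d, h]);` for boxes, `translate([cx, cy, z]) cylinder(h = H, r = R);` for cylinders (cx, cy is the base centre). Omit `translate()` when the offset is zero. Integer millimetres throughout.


translate([325, 680, 0]) cylinder(h = 2660, r = 214);


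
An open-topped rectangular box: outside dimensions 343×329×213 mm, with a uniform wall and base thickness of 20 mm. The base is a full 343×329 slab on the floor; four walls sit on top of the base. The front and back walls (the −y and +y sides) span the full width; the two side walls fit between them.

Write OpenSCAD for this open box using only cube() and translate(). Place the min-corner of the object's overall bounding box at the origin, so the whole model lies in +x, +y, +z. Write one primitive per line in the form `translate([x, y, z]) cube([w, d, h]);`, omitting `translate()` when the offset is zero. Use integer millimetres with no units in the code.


cube([343, 329, 20]);
translate([0, 0, 20]) cube([343, 20, 193]);
translate([0, 309, 20]) cube([343, 20, 193]);
translate([0, 20, 20]) cube([20, 289, 193]);
translate([323, 20, 20]) cube([20, 289, 193]);


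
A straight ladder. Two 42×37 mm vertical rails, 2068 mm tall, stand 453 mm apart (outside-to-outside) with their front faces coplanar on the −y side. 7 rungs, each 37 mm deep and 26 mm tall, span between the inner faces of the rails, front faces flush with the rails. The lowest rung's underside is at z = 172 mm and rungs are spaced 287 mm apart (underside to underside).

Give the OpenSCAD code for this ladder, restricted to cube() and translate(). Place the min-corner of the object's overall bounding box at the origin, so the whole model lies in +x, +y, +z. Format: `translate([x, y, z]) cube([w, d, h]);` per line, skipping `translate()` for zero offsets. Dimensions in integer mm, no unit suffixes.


cube([42, 37, 2068]);
translate([411, 0, 0]) cube([42, 37, 2068]);
translate([42, 0, 172]) cube([369, 37, 26]);
translate([42, 0, 459]) cube([369, 37, 26]);
translate([42, 0, 746]) cube([369, 37, 26]);
translate([42, 0, 1033]) cube([369, 37, 26]);
translate([42, 0, 1320]) cube([369, 37, 26]);
translate([42, 0, 1607]) cube([369, 37, 26]);
translate([42, 0, 1894]) cube([369, 37, 26]);


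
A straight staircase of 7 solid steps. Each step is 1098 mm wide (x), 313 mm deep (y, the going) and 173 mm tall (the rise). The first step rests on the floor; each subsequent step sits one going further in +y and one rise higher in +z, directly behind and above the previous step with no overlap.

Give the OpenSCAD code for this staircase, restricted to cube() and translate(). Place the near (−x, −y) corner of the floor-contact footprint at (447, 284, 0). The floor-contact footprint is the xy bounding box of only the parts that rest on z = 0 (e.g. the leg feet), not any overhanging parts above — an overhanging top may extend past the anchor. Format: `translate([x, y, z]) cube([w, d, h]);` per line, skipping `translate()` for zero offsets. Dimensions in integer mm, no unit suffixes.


translate([447, 284, 0]) cube([1098, 313, 173]);
translate([447, 597, 173]) cube([1098, 313, 173]);
translate([447, 910, 346]) cube([1098, 313, 173]);
translate([447, 1223, 519]) cube([1098, 313, 173]);
translate([447, 1536, 692]) cube([1098, 313, 173]);
translate([447, 1849, 865]) cube([1098, 313, 173]);
translate([447, 2162, 1038]) cube([1098, 313, 173]);


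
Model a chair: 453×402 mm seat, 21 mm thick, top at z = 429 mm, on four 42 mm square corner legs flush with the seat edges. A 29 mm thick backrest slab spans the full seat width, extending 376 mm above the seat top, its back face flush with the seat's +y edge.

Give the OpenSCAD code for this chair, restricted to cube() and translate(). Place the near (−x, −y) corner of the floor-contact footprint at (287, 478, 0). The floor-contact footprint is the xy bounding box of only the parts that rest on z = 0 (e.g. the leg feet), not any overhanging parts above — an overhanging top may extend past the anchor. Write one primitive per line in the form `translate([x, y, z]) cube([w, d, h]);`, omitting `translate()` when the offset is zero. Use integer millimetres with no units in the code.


// leg_h = 429 - 21 = 408
translate([287, 478, 408]) cube([453, 402, 21]);
translate([287, 478, 0]) cube([42, 42, 408]);
translate([698, 478, 0]) cube([42, 42, 408]);
translate([287, 838, 0]) cube([42, 42, 408]);
translate([698, 838, 0]) cube([42, 42, 408]);
translate([287, 851, 429]) cube([453, 29, 376]);


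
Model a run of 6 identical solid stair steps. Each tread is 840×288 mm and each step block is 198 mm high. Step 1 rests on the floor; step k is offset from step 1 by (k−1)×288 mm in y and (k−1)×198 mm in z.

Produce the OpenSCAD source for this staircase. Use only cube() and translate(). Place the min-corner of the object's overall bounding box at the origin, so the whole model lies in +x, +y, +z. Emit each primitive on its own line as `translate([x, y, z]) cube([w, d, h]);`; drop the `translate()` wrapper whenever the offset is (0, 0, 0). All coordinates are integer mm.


cube([840, 288, 198]);
translate([0, 288, 198]) cube([840, 288, 198]);
translate([0, 576, 396]) cube([840, 288, 198]);
translate([0, 864, 594]) cube([840, 288, 198]);
translate([0, 1152, 792]) cube([840, 288, 198]);
translate([0, 1440, 990]) cube([840, 288, 198]);


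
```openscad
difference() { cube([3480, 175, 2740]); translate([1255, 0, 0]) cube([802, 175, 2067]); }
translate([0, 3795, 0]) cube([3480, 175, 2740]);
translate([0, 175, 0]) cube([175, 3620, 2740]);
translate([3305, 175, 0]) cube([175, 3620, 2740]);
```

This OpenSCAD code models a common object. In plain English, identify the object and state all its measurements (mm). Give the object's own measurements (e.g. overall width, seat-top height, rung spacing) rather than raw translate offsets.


A single room: four walls, each 2740 mm tall and 175 mm thick, enclosing an outside footprint 3480×3970 mm (x × y), no floor or roof. The front and back walls (−y and +y sides) run the full x-width; the side walls fit between their inner faces. A door opening 802 mm wide and 2067 mm tall is cut through the front wall from the floor up, its −x edge 1255 mm from the wall's −x end.


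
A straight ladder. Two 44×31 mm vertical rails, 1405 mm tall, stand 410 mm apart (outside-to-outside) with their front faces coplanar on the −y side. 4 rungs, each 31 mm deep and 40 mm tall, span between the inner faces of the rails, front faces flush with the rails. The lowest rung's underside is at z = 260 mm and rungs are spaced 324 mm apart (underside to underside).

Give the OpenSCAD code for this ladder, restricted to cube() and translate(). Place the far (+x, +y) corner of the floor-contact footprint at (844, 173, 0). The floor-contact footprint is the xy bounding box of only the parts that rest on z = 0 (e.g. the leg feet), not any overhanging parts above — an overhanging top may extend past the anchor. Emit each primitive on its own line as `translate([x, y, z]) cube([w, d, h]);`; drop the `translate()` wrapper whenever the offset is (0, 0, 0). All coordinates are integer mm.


// rung span = 410 - 2*44 = 322
// rung[k] z = 260 + k*324
translate([434, 142, 0]) cube([44, 31, 1405]);
translate([800, 142, 0]) cube([44, 31, 1405]);
translate([478, 142, 260]) cube([322, 31, 40]);
translate([478, 142, 584]) cube([322, 31, 40]);
translate([478, 142, 908]) cube([322, 31, 40]);
translate([478, 142, 1232]) cube([322, 31, 40]);


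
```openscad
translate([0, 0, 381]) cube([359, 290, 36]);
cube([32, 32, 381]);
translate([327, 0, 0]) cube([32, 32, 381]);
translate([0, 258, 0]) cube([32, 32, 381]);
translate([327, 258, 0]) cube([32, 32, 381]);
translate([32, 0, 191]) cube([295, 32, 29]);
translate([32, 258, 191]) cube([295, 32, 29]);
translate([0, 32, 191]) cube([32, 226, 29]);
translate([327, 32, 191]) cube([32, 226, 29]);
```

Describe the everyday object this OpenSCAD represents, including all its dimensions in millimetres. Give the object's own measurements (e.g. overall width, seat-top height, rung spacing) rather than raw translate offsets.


A simple wooden stool: a rectangular seat 359 mm (x) by 290 mm (y), 36 mm thick, top face at z = 417 mm, on four square legs, each 32×32 mm in cross-section. The legs rest on z = 0, each flush with a corner of the seat. Four stretchers, 32 mm wide and 29 mm tall, connect adjacent legs with their undersides at z = 191 mm, each running between the inner faces of the legs it joins and aligned with the legs' outer faces on the other axis.


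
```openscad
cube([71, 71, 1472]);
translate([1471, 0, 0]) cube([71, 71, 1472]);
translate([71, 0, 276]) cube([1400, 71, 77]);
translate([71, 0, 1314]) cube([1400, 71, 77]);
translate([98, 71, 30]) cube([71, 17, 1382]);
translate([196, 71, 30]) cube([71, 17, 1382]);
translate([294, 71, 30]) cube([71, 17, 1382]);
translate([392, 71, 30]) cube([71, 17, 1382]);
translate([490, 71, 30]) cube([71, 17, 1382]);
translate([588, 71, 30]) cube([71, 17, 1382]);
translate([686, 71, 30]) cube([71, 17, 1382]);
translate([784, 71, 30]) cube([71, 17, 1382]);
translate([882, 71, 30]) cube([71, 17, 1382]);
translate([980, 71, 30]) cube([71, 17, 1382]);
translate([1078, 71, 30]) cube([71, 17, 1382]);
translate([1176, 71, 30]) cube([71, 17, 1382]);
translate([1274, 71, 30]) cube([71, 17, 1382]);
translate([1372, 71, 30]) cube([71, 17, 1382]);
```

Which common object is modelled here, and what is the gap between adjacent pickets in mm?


A fence section. The picket gap is 27 mm.

Two posts, two rails, 14 pickets — a fence section. Span 1400 mm holds 14 pickets of 71 mm with 15 equal gaps: ⌊(1400 − 14·71) / 15⌋ = 27 mm.


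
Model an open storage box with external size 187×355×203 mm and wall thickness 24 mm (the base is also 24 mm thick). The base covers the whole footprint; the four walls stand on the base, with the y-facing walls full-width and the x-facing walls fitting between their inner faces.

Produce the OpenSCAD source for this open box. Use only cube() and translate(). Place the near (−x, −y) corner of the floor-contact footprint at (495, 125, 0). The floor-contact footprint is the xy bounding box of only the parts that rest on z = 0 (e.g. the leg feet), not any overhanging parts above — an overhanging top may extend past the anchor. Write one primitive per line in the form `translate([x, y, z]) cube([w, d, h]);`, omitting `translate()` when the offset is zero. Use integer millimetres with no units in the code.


translate([495, 125, 0]) cube([187, 355, 24]);
translate([495, 125, 24]) cube([187, 24, 179]);
translate([495, 456, 24]) cube([187, 24, 179]);
translate([495, 149, 24]) cube([24, 307, 179]);
translate([658, 149, 24]) cube([24, 307, 179]);


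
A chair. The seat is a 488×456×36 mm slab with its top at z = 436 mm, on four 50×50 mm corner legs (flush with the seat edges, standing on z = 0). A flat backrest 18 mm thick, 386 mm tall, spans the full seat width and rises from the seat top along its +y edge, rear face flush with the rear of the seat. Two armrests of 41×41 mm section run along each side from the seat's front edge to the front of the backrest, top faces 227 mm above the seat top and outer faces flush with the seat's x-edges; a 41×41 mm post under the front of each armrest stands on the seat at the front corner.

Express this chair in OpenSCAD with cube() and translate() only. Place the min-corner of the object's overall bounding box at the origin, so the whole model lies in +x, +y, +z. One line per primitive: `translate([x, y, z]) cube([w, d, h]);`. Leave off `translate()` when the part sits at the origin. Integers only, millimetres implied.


translate([0, 0, 400]) cube([488, 456, 36]);
cube([50, 50, 400]);
translate([438, 0, 0]) cube([50, 50, 400]);
translate([0, 406, 0]) cube([50, 50, 400]);
translate([438, 406, 0]) cube([50, 50, 400]);
translate([0, 438, 436]) cube([488, 18, 386]);
translate([0, 0, 622]) cube([41, 438, 41]);
translate([447, 0, 622]) cube([41, 438, 41]);
translate([0, 0, 436]) cube([41, 41, 186]);
translate([447, 0, 436]) cube([41, 41, 186]);


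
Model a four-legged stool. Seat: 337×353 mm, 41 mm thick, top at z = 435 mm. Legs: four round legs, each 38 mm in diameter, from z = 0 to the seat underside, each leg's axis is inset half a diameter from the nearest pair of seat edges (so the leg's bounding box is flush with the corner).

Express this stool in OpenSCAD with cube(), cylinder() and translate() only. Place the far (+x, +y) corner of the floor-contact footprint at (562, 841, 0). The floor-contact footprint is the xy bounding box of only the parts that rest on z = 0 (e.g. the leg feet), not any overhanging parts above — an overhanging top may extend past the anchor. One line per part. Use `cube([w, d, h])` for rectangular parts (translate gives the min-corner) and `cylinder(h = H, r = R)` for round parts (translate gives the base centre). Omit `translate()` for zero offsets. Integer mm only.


translate([225, 488, 394]) cube([337, 353, 41]);
translate([244, 507, 0]) cylinder(h = 394, r = 19);
translate([543, 507, 0]) cylinder(h = 394, r = 19);
translate([244, 822, 0]) cylinder(h = 394, r = 19);
translate([543, 822, 0]) cylinder(h = 394, r = 19);


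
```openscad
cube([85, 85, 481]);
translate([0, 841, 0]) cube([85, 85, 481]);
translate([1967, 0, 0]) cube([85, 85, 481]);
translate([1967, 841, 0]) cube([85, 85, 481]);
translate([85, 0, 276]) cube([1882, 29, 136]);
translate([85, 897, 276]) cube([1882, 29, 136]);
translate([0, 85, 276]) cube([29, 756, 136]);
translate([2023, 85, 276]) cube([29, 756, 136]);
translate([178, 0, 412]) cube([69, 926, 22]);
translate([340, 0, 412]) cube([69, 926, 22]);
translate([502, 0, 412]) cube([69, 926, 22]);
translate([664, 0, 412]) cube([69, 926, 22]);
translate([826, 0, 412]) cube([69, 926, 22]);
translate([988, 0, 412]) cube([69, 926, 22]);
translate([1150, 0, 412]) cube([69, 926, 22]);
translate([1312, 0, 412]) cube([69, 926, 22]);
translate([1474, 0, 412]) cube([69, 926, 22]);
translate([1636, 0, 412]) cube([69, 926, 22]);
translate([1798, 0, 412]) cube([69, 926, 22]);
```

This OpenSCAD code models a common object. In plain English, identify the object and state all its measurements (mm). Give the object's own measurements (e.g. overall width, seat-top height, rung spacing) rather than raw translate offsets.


A bed frame 2052 mm long (x) by 926 mm wide (y). Four 85×85 mm corner posts, 481 mm tall, at the corners of the footprint. Four rails of 29 mm thickness and 136 mm height run between adjacent posts with their undersides at z = 276 mm, their outer faces flush with the outside of the frame (the two x-running rails run between the posts' inner faces; the two y-running rails run between the posts' inner faces). 11 slats, each 69 mm wide (x) and 22 mm thick, lie across the top of the two x-running rails, running the full 926 mm width of the frame in y; along x they sit between the end posts with a 93 mm gap after the −x posts and between neighbouring slats, leaving 100 mm before the +x posts.


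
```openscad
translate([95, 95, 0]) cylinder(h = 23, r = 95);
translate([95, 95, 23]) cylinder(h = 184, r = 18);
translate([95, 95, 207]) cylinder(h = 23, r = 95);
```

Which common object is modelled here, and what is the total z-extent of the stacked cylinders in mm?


A spool. The overall height is 230 mm.

Three coaxial cylinders, large–small–large — a spool. Two 23 mm flanges and a 184 mm core give 23 + 184 + 23 = 230 mm.


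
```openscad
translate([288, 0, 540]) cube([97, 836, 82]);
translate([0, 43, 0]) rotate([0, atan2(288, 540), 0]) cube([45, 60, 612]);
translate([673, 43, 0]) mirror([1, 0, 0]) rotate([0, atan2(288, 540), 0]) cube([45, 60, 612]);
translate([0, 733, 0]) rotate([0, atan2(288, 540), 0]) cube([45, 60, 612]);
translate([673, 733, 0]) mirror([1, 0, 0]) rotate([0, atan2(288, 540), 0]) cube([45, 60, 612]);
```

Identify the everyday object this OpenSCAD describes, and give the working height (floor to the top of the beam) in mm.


A sawhorse. The overall height is 622 mm.

A beam across two mirrored pairs of raked legs — a sawhorse. The beam's underside is at z = 540 (matching the legs' vertical rise in atan2(288, 540)) and the beam is 82 mm tall, so its top is at 540 + 82 = 622 mm. The raked legs top out at the beam's underside, so that is the highest point.


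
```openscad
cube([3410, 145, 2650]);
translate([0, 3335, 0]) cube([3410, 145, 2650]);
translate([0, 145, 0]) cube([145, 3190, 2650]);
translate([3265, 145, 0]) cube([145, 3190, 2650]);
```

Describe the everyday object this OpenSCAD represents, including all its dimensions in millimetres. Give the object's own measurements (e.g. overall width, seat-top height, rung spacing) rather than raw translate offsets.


The wall frame of a small rectangular building: four walls, each 2650 mm tall and 145 mm thick, enclosing a footprint 3410 mm (x) by 3480 mm (y) outside-to-outside, with no floor or roof. The front and back walls (the −y and +y sides) span the full width; the two side walls fit between them.


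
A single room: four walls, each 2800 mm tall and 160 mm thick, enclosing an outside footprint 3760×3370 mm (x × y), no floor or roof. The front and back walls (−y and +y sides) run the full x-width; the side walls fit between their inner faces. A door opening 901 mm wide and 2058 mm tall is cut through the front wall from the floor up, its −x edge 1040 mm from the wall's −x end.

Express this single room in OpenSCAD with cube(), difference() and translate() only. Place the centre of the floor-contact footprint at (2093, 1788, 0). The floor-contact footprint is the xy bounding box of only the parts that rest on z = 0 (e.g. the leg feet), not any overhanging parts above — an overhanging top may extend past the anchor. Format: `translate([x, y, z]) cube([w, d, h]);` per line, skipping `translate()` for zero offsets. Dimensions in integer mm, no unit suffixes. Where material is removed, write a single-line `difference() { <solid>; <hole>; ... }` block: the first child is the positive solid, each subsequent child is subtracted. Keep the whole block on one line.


difference() { translate([213, 103, 0]) cube([3760, 160, 2800]); translate([1253, 103, 0]) cube([901, 160, 2058]); }
translate([213, 3313, 0]) cube([3760, 160, 2800]);
translate([213, 263, 0]) cube([160, 3050, 2800]);
translate([3813, 263, 0]) cube([160, 3050, 2800]);


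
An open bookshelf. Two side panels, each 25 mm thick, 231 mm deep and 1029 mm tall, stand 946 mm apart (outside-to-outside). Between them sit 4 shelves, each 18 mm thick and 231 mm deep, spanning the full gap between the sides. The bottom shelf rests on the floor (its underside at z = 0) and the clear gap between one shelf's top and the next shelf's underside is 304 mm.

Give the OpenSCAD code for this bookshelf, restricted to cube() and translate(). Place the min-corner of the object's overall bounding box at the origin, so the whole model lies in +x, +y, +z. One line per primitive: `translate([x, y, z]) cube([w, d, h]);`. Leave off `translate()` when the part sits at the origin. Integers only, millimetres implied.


cube([25, 231, 1029]);
translate([921, 0, 0]) cube([25, 231, 1029]);
translate([25, 0, 0]) cube([896, 231, 18]);
translate([25, 0, 322]) cube([896, 231, 18]);
translate([25, 0, 644]) cube([896, 231, 18]);
translate([25, 0, 966]) cube([896, 231, 18]);


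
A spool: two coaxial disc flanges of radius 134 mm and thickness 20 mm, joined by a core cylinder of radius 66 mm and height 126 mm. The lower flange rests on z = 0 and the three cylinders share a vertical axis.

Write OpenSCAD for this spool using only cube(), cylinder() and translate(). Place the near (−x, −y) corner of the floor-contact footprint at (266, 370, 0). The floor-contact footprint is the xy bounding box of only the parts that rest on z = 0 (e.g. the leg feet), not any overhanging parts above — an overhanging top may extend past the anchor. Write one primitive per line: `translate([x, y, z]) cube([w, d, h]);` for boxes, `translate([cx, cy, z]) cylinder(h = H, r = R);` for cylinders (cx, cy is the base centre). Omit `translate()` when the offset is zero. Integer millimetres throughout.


translate([400, 504, 0]) cylinder(h = 20, r = 134);
translate([400, 504, 20]) cylinder(h = 126, r = 66);
translate([400, 504, 146]) cylinder(h = 20, r = 134);


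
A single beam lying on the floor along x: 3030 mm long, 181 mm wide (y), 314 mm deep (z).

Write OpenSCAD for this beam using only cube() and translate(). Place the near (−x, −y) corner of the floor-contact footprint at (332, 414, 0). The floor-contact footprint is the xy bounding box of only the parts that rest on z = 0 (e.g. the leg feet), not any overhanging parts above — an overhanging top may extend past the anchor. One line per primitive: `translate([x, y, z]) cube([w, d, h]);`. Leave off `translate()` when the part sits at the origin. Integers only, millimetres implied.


translate([332, 414, 0]) cube([3030, 181, 314]);


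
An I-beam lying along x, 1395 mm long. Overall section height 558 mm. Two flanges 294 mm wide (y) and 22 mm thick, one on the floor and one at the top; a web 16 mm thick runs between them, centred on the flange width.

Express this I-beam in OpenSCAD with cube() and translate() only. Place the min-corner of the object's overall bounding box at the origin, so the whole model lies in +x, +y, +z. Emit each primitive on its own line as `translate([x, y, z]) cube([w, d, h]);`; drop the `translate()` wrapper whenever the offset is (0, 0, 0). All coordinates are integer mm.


cube([1395, 294, 22]);
translate([0, 139, 22]) cube([1395, 16, 514]);
translate([0, 0, 536]) cube([1395, 294, 22]);


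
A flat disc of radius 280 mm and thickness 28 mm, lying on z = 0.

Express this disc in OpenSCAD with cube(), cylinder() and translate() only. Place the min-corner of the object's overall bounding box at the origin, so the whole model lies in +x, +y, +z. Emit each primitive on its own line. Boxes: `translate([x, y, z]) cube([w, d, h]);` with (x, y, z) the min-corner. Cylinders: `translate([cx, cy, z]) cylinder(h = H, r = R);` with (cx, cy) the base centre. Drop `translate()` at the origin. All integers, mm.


translate([280, 280, 0]) cylinder(h = 28, r = 280);


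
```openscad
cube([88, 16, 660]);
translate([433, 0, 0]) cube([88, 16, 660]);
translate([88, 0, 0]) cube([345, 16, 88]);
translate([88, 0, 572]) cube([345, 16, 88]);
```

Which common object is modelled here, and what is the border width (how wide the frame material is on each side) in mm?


A picture frame. The border width is 88 mm.

Four thin pieces enclosing a rectangular opening — a picture frame. The two full-height stiles are 660 mm tall; the top rail sits at z = 572 and is 88 mm tall, so the border above the opening is 660 − 572 = 88 mm, matching the stile x-width.


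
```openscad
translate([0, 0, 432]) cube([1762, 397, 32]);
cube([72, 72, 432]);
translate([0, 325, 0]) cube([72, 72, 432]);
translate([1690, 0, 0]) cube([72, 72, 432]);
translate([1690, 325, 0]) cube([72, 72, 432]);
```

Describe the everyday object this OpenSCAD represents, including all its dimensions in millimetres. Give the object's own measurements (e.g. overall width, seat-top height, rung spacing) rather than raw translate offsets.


A long wooden bench with a 1762 mm (x) × 397 mm (y) seat, 32 mm thick, its top surface 464 mm above the floor. Four 72 mm square legs at the seat corners, flush with the edges, run from z = 0 to the seat underside.
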